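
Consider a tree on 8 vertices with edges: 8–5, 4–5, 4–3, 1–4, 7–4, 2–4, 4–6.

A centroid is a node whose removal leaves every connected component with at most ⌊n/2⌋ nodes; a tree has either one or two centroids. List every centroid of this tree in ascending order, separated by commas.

4

Delete 4: the remaining components have sizes 2, 1, 1, 1, 1, 1. Max 2 ≤ 4, so 4 is a centroid.
No neighbour of 4 does as well, so 4 is the unique centroid.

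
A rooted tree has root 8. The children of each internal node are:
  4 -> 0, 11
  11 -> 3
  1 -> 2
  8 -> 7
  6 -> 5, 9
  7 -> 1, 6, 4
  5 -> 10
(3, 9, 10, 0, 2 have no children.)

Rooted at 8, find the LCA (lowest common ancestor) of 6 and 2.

7

6's ancestor chain is 6, 7, 8 and 2's is 2, 1, 7, 8; they first meet at 7.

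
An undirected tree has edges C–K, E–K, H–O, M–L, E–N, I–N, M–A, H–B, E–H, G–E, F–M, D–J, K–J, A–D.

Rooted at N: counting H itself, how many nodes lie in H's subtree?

3

The subtree rooted at H contains: H, O, B — 3 nodes.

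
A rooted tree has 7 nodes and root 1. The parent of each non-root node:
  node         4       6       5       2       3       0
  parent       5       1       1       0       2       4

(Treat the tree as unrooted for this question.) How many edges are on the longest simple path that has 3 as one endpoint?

Distances from 3 peak at 6, attained at 6.
3-2-0-4-5-1-6

6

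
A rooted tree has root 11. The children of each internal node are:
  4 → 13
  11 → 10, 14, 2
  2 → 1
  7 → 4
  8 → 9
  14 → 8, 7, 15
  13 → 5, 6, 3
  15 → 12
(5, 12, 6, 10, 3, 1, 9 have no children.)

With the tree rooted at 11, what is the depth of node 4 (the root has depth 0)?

3

Climbing from 4 to the root: 4 → 7 → 14 → 11. That's 3 steps.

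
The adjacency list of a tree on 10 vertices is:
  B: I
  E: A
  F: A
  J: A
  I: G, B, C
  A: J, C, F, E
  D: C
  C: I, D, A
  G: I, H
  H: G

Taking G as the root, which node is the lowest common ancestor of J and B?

I

J's ancestor chain is J, A, C, I, G and B's is B, I, G; they first meet at I.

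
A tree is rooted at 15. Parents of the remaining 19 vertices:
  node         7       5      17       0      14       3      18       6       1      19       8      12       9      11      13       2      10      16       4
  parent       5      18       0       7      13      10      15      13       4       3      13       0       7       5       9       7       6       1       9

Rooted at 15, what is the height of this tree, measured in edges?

9

19 sits deepest: 15 → 18 → 5 → 7 → 9 → 13 → 6 → 10 → 3 → 19 — 9 edges from the root.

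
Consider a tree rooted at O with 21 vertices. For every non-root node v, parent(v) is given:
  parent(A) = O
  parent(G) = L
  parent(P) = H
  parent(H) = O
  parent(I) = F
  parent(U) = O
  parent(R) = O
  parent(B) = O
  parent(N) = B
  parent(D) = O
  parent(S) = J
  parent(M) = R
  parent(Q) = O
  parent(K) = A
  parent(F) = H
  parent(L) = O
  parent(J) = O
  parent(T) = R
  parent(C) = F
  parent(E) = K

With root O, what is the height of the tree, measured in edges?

I sits deepest: O → H → F → I — 3 edges from the root.

3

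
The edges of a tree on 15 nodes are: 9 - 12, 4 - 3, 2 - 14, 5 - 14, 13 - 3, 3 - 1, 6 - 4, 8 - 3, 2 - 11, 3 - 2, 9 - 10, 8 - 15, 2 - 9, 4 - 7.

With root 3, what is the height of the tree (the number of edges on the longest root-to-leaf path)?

3

The longest root-to-leaf path is 3 – 2 – 9 – 10 (3 edges).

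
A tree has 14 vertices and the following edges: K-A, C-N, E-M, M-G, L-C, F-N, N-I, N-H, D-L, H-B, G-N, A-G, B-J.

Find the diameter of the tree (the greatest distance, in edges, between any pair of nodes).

Starting from D, a farthest node is K at distance 6.
One longest path: D-L-C-N-G-A-K.
So the diameter is 6.

6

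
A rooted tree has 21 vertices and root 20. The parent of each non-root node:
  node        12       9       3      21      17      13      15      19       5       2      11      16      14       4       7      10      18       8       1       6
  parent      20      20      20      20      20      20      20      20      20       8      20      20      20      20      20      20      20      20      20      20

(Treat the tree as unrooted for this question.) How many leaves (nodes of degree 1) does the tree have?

19

Exactly 19 nodes have a single neighbour: 1, 2, 3, 4, 5, 6, 7, 9, 10, 11, 12, 13, 14, 15, 16, 17, 18, 19, 21.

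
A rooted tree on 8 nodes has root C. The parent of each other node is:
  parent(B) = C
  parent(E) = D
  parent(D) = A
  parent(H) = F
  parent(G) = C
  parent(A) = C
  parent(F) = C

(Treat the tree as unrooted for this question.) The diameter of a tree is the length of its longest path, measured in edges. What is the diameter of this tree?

5

BFS from H reaches E last, at distance 5; BFS from E confirms no node is farther.
Path: H-F-C-A-D-E.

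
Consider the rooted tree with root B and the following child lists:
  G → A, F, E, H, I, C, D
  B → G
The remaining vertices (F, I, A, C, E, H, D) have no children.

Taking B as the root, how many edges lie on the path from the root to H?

2

Climbing from H to the root: H–G–B. That's 2 steps.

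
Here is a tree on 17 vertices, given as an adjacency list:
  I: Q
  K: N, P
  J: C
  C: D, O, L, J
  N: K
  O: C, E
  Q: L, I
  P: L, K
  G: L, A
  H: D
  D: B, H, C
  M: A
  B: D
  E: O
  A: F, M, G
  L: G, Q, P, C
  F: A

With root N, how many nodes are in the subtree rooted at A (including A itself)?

3

Descendants of A (including itself): A, F, M. That's 3.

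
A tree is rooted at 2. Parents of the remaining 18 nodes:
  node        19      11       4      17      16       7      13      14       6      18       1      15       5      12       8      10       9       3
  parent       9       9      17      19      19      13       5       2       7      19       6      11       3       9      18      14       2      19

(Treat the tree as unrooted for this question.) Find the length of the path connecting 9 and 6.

Walking from 9: 9 – 19 – 3 – 5 – 13 – 7 – 6. Length 6.

6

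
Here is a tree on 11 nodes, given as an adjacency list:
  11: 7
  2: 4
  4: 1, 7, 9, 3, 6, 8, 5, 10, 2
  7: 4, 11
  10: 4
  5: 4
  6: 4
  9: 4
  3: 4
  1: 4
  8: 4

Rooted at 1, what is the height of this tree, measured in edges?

11 sits deepest: 1–4–7–11 — 3 edges from the root.

3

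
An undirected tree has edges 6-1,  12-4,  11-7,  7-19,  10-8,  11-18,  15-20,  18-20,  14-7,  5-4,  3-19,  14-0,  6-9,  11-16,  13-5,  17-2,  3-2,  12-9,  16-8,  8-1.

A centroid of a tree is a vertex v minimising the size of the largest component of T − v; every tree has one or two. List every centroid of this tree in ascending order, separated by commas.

Removing 11 splits the tree into components of sizes 10, 7, 3; the largest is 10 ≤ ⌊21/2⌋ = 10.
No neighbour of 11 does as well, so 11 is the unique centroid.

11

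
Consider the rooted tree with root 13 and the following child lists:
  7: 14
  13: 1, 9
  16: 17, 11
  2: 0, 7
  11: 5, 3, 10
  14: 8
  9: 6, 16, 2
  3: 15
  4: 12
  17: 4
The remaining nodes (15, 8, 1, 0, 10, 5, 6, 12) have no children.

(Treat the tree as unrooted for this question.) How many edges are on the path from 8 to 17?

6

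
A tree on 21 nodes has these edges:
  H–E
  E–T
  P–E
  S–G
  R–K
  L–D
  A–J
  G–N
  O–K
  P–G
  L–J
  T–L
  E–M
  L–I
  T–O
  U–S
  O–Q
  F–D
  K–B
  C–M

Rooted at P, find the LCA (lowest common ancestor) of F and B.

Ancestors of F (toward the root): F, D, L, T, E, P.
Ancestors of B: B, K, O, T, E, P.
The deepest node appearing in both lists is T.

T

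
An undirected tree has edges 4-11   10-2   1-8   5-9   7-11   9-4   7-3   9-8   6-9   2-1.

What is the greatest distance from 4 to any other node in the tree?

5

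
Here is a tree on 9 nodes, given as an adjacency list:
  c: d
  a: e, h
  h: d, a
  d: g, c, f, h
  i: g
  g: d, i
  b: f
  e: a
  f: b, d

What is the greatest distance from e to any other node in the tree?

The node farthest from e is b (i also at distance 5), via e-a-h-d-f-b — 5 edges.

5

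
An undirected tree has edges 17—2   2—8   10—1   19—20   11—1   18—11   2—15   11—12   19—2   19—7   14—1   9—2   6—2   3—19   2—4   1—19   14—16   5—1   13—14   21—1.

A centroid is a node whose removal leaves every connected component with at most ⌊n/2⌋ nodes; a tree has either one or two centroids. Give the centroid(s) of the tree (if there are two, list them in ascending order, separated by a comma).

Delete 19: the remaining components have sizes 10, 7, 1, 1, 1. Max 10 ≤ 10, so 19 is a centroid.
No neighbour of 19 does as well, so 19 is the unique centroid.

19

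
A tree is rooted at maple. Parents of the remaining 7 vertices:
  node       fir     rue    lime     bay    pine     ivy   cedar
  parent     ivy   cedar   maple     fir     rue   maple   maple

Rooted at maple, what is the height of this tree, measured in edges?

3

A deepest node is bay, reached by maple – ivy – fir – bay.
That path has 3 edges, so the height is 3.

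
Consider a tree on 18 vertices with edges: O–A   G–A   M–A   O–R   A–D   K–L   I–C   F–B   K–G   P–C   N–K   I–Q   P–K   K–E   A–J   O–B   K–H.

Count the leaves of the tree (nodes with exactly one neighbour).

10

Degree-1 nodes: D, E, F, H, J, L, M, N, Q, R — 10 of them.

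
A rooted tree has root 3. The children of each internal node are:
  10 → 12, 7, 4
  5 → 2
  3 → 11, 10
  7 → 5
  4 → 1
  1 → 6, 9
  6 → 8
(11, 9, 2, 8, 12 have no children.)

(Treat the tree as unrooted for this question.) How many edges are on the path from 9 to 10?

3

The path is 9 - 1 - 4 - 10, which has 3 edges.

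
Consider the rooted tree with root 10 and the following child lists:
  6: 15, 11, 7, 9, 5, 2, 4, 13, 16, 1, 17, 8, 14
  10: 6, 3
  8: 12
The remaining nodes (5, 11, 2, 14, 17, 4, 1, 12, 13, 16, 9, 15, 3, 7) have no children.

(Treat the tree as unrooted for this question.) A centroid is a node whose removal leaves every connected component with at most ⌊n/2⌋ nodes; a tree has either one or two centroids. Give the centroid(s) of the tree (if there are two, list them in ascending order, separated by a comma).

Delete 6: the remaining components have sizes 2, 2, 1, 1, 1, 1, 1, 1, 1, 1, 1, 1, 1, 1. Max 2 ≤ 8, so 6 is a centroid.
No neighbour of 6 does as well, so 6 is the unique centroid.

6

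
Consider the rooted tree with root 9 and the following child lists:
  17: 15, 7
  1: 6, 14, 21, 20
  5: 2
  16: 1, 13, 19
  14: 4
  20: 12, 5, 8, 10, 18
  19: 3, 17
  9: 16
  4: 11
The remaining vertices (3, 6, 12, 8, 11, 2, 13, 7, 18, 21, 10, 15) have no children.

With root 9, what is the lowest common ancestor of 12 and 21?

12's ancestor chain is 12, 20, 1, 16, 9 and 21's is 21, 1, 16, 9; they first meet at 1.

1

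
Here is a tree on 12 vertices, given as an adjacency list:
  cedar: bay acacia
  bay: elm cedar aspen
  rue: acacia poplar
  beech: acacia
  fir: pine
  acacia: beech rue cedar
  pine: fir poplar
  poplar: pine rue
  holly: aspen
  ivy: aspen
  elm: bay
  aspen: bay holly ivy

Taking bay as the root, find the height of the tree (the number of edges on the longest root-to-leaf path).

6

fir sits deepest: bay → cedar → acacia → rue → poplar → pine → fir — 6 edges from the root.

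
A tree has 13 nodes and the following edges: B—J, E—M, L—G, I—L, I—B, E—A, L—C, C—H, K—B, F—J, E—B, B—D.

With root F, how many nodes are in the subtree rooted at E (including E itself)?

Descendants of E (including itself): E, A, M. That's 3.

3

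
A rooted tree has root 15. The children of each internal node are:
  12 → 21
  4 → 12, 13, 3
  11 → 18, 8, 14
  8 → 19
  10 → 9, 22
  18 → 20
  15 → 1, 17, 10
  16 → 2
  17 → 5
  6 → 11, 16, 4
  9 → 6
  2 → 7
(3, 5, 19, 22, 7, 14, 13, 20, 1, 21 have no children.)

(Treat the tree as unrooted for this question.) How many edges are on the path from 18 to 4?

18–11–6–4: 3 edges.

3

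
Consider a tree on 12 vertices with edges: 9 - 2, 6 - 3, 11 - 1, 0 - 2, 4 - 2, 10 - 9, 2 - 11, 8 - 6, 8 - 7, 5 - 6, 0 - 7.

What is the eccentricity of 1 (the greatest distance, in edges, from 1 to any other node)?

The node farthest from 1 is 3 (5 also at distance 7), via 1 – 11 – 2 – 0 – 7 – 8 – 6 – 3 — 7 edges.

7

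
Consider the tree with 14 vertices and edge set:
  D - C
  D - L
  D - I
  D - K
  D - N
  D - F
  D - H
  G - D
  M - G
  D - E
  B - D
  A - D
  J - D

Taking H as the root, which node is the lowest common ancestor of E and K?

D

E's ancestor chain is E, D, H and K's is K, D, H; they first meet at D.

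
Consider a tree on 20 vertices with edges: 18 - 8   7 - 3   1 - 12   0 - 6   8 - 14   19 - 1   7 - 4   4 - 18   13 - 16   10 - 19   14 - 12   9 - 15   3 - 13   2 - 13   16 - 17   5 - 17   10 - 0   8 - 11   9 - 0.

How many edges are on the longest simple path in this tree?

16

A longest path is 15-9-0-10-19-1-12-14-8-18-4-7-3-13-16-17-5, with 16 edges.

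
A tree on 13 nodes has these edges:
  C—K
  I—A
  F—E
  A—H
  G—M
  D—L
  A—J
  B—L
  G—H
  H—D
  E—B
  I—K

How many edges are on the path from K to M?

Walking from K: K - I - A - H - G - M. Length 5.

5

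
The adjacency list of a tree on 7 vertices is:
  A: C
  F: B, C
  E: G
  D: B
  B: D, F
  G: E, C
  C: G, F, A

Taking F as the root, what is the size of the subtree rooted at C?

4

Descendants of C (including itself): C, A, G, E. That's 4.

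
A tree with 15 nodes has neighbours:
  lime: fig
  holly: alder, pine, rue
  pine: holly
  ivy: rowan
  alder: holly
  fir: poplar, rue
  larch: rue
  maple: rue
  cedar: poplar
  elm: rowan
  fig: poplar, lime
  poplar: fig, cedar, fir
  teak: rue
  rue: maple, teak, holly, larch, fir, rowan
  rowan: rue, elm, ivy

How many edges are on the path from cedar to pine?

5

The path is cedar - poplar - fir - rue - holly - pine, which has 5 edges.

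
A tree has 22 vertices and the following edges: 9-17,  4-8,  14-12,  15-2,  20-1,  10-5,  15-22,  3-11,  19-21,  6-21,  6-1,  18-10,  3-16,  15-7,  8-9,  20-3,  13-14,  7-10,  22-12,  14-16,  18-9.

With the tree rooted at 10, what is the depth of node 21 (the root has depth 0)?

Path from 10 to 21: 10–7–15–22–12–14–16–3–20–1–6–21, which has 11 edges.

11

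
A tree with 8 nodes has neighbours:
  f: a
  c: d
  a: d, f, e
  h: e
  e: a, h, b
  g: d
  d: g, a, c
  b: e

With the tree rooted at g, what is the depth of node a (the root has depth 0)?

Climbing from a to the root: a – d – g. That's 2 steps.

2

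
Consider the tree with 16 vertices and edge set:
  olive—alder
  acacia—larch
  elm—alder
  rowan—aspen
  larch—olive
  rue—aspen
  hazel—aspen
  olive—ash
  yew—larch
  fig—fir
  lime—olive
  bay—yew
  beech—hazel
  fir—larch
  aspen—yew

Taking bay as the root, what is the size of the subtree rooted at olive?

5

olive's subtree: {olive, lime, ash, alder, elm}, size 5.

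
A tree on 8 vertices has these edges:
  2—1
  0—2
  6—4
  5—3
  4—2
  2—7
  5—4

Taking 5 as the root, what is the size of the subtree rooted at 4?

6

4's subtree: {4, 2, 6, 1, 0, 7}, size 6.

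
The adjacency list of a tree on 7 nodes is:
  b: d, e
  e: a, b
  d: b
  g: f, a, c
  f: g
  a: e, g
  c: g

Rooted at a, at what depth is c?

2

Climbing from c to the root: c – g – a. That's 2 steps.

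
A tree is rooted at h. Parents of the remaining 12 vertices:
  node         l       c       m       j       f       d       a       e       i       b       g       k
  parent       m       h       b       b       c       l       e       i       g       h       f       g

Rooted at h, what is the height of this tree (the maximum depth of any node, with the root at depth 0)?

6

The longest root-to-leaf path is h → c → f → g → i → e → a (6 edges).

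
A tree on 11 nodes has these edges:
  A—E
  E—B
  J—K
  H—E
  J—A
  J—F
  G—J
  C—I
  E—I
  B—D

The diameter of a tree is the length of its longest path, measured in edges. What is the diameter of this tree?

BFS from C reaches G last, at distance 5; BFS from G confirms no node is farther.
Path: C–I–E–A–J–G.

5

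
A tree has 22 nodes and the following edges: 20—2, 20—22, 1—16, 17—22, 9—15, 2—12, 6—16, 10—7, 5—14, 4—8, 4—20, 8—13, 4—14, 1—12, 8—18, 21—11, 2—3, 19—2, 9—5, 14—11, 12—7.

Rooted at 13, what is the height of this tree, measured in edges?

The longest root-to-leaf path is 13–8–4–20–2–12–1–16–6 (8 edges).

8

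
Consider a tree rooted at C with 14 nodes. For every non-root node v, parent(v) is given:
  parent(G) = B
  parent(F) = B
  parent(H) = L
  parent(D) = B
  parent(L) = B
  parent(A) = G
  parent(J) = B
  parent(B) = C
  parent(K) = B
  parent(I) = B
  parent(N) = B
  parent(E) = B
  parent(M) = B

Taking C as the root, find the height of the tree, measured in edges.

A deepest node is H, reached by C–B–L–H.
That path has 3 edges, so the height is 3.

3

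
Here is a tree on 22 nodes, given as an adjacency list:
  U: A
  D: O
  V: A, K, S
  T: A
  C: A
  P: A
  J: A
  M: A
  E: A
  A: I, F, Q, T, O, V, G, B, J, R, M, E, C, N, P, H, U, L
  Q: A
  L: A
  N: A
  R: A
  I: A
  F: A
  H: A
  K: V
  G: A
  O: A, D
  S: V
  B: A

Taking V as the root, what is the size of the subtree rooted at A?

Descendants of A (including itself): A, O, P, T, E, H, J, L, B, R, G, U, I, C, Q, M, N, F, D. That's 19.

19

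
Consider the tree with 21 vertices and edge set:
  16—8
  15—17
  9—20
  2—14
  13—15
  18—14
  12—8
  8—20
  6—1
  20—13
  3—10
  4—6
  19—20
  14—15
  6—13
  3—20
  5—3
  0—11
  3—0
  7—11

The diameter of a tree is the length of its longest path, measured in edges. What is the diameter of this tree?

BFS from 7 reaches 18 last, at distance 8; BFS from 18 confirms no node is farther.
Path: 7 – 11 – 0 – 3 – 20 – 13 – 15 – 14 – 18.

8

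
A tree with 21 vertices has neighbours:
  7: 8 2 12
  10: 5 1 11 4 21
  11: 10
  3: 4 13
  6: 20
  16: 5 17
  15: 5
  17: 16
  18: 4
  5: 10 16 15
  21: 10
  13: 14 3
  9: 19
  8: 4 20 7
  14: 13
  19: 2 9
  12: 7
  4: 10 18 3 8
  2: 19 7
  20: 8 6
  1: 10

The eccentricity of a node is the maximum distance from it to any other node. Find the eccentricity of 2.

The node farthest from 2 is 17, via 2-7-8-4-10-5-16-17 — 7 edges.

7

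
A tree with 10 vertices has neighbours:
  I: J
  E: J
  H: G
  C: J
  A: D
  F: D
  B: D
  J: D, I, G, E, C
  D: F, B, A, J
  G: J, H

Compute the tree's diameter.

BFS from B reaches H last, at distance 4; BFS from H confirms no node is farther.
Path: B - D - J - G - H.

4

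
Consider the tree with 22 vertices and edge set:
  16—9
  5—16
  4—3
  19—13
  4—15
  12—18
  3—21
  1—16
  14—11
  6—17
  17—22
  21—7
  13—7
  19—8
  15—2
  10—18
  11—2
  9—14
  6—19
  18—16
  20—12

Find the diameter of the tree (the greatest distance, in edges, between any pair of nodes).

Starting from 22, a farthest node is 20 at distance 17.
One longest path: 22-17-6-19-13-7-21-3-4-15-2-11-14-9-16-18-12-20.
So the diameter is 17.

17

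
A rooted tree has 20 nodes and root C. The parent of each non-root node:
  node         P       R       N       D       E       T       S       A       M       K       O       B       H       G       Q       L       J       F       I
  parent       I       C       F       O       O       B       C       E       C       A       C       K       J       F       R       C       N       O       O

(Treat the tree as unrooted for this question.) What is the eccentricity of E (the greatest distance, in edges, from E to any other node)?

5

The node farthest from E is H, via E – O – F – N – J – H — 5 edges.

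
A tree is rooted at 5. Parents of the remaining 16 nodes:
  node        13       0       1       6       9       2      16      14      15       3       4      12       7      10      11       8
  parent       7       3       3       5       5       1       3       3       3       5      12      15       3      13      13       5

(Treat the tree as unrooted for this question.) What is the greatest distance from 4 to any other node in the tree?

A farthest node from 4 is 10 (11 also at distance 6).
The path 4-12-15-3-7-13-10 has 6 edges.

6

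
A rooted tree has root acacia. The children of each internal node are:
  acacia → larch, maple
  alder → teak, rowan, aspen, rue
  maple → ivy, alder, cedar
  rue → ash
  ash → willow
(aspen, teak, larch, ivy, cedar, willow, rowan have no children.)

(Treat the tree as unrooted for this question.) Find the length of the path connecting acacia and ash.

Walking from acacia: acacia–maple–alder–rue–ash. Length 4.

4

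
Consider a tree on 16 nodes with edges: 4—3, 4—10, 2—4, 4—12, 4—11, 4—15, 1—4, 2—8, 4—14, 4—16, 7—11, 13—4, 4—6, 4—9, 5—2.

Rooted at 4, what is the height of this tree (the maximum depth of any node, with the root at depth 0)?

The longest root-to-leaf path is 4 – 11 – 7 (2 edges).

2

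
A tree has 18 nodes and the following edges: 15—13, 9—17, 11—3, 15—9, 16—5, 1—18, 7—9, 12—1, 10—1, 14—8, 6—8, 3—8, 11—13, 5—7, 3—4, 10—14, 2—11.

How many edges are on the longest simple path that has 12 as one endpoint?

Distances from 12 peak at 12, attained at 16.
12-1-10-14-8-3-11-13-15-9-7-5-16

12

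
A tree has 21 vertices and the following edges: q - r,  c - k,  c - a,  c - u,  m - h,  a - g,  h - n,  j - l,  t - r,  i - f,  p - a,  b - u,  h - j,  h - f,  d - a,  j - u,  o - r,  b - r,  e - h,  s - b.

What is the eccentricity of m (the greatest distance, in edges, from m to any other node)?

A farthest node from m is q (g, d, o, t, p also at distance 6).
The path m-h-j-u-b-r-q has 6 edges.

6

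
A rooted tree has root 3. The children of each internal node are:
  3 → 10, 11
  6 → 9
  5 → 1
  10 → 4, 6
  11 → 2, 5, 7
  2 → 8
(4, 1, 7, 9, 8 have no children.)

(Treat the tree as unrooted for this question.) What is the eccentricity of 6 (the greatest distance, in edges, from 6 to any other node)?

5

Distances from 6 peak at 5, attained at 1 (8 also at distance 5).
6 – 10 – 3 – 11 – 5 – 1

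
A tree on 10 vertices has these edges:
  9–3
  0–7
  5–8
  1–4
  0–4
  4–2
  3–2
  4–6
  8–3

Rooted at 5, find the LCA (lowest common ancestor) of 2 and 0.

2

2's ancestor chain is 2, 3, 8, 5 and 0's is 0, 4, 2, 3, 8, 5; they first meet at 2.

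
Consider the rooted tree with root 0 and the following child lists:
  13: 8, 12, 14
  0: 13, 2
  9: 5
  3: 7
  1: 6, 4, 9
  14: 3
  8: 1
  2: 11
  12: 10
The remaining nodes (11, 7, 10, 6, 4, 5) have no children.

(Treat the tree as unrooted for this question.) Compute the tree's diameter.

Starting from 11, a farthest node is 5 at distance 7.
One longest path: 11–2–0–13–8–1–9–5.
So the diameter is 7.

7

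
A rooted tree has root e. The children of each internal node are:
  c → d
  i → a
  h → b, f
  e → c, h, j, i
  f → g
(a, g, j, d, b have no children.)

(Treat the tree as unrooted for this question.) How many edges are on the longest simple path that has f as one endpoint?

4

The node farthest from f is a (d also at distance 4), via f–h–e–i–a — 4 edges.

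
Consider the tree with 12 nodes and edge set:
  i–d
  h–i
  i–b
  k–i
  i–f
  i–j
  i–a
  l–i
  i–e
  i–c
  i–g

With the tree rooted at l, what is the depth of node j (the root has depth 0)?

2

l–i–j — 2 edges.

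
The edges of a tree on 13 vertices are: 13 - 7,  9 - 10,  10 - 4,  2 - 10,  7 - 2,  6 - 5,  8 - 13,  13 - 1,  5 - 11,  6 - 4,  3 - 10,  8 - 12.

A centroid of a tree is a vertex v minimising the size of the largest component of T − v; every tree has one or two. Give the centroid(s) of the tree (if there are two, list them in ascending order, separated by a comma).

10

Removing 10 splits the tree into components of sizes 6, 4, 1, 1; the largest is 6 ≤ ⌊13/2⌋ = 6.
No neighbour of 10 does as well, so 10 is the unique centroid.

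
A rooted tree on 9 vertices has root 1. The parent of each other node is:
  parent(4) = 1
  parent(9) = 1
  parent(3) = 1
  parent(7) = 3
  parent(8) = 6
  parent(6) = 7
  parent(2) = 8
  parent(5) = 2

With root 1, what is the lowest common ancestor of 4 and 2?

1

Path 4→root: 4 1; path 2→root: 2 8 6 7 3 1.
First common node: 1.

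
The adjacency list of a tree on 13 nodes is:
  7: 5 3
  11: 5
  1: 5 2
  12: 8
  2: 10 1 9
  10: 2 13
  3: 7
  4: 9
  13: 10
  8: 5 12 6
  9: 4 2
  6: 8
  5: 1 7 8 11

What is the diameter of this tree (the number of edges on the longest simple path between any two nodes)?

6

BFS from 4 reaches 6 last, at distance 6; BFS from 6 confirms no node is farther.
Path: 4-9-2-1-5-8-6.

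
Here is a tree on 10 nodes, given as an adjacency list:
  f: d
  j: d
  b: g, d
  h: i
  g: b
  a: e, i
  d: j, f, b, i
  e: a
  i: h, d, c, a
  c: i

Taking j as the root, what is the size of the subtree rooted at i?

5

i's subtree: {i, h, a, c, e}, size 5.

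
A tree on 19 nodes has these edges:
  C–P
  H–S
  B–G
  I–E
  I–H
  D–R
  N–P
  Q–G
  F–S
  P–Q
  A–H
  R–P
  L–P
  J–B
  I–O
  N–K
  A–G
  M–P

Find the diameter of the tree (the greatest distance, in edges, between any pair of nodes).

Starting from K, a farthest node is F at distance 8.
One longest path: K-N-P-Q-G-A-H-S-F.
So the diameter is 8.

8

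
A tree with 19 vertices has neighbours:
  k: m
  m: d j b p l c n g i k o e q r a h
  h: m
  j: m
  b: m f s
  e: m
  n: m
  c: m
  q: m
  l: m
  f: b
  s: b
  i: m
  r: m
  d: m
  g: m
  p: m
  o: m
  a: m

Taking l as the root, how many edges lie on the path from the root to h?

2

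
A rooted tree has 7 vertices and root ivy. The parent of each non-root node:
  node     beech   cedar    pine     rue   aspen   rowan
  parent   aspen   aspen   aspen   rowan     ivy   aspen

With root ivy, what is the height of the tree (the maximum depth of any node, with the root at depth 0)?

rue sits deepest: ivy-aspen-rowan-rue — 3 edges from the root.

3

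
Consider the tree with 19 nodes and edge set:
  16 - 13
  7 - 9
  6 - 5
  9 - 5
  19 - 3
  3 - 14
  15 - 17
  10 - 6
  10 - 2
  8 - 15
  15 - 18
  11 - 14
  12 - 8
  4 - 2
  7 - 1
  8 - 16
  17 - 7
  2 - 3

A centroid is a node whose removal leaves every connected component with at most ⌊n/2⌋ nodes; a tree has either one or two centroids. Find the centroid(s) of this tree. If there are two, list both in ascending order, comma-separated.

If 9 is removed the pieces have sizes 9, 9, all ≤ ⌊19/2⌋ = 9.
Every other node leaves some component of size > 9, so the centroid is unique.

9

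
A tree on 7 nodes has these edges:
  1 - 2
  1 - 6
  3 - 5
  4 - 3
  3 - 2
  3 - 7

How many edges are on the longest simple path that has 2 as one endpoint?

The node farthest from 2 is 6 (5, 7, 4 also at distance 2), via 2 – 1 – 6 — 2 edges.

2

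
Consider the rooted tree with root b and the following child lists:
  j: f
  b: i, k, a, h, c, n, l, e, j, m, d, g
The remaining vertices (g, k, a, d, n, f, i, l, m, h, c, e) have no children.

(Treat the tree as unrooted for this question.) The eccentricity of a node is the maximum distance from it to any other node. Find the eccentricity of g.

The node farthest from g is f, via g-b-j-f — 3 edges.

3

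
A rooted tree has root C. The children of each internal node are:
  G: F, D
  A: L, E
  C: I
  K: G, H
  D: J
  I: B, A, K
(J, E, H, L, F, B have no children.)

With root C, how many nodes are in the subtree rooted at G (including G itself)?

The subtree rooted at G contains: G, D, F, J — 4 nodes.

4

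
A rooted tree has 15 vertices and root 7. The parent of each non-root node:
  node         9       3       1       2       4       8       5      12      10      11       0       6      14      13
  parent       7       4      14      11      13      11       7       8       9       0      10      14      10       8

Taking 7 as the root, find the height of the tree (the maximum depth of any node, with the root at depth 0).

8

The longest root-to-leaf path is 7-9-10-0-11-8-13-4-3 (8 edges).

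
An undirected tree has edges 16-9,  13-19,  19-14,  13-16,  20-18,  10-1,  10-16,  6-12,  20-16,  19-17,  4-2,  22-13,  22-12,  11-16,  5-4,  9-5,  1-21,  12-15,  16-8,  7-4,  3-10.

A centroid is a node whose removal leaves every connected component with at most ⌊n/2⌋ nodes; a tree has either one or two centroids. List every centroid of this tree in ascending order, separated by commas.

Removing 16 splits the tree into components of sizes 8, 5, 4, 2, 1, 1; the largest is 8 ≤ ⌊22/2⌋ = 11.
Every other node leaves some component of size > 11, so the centroid is unique.

16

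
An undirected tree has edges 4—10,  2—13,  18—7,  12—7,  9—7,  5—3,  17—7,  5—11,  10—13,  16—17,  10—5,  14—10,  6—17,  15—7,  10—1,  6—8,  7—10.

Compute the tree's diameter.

6

A longest path is 8 – 6 – 17 – 7 – 10 – 5 – 3, with 6 edges.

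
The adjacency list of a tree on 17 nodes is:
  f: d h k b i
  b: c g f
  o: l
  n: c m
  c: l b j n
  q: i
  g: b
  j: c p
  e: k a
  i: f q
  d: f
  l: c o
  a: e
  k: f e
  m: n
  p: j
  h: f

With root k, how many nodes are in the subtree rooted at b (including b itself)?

Descendants of b (including itself): b, c, g, j, l, n, p, o, m. That's 9.

9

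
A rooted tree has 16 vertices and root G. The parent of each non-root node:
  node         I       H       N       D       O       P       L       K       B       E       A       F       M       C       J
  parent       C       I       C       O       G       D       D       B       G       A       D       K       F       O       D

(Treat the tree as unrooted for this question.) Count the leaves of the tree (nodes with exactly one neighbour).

Degree-1 nodes: E, H, J, L, M, N, P — 7 of them.

7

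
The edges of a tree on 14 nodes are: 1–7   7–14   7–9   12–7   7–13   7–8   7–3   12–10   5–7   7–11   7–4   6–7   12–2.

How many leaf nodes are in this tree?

Exactly 12 nodes have a single neighbour: 1, 2, 3, 4, 5, 6, 8, 9, 10, 11, 13, 14.

12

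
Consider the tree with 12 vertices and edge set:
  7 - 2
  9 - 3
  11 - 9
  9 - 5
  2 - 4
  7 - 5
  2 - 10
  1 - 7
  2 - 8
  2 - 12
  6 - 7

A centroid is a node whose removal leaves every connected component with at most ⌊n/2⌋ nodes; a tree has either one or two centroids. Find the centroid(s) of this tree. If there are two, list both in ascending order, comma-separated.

7

Delete 7: the remaining components have sizes 5, 4, 1, 1. Max 5 ≤ 6, so 7 is a centroid.
Every other node leaves some component of size > 6, so the centroid is unique.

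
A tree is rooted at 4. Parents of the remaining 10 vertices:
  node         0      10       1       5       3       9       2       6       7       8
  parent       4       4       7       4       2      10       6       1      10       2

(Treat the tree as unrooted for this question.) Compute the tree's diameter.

A longest path is 5–4–10–7–1–6–2–3, with 7 edges.

7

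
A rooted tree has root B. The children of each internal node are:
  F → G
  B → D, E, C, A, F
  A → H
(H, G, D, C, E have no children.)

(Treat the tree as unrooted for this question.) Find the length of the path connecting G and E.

Walking from G: G – F – B – E. Length 3.

3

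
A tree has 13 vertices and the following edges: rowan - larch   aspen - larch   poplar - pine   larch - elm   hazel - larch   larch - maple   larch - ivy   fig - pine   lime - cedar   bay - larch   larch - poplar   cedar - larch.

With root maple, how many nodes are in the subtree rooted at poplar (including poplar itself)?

3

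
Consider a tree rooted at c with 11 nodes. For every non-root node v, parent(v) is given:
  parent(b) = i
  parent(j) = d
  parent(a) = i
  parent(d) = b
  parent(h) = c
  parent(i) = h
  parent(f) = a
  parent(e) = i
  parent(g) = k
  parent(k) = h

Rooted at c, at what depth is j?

c – h – i – b – d – j — 5 edges.

5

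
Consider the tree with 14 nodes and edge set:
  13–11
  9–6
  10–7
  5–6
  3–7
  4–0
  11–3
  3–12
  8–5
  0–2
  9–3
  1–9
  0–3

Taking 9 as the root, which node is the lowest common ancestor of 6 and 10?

9

6's ancestor chain is 6, 9 and 10's is 10, 7, 3, 9; they first meet at 9.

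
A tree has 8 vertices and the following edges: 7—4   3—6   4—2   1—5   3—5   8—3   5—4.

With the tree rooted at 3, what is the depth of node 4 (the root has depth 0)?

2

3 – 5 – 4 — 2 edges.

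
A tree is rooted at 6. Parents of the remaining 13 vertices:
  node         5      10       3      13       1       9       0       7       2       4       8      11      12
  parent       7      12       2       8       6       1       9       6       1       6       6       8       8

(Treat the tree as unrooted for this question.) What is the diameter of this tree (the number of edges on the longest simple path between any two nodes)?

6

A longest path is 10 - 12 - 8 - 6 - 1 - 2 - 3, with 6 edges.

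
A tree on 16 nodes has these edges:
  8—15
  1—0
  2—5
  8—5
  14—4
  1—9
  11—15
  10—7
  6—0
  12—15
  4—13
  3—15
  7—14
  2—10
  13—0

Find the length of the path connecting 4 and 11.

8

The path is 4 – 14 – 7 – 10 – 2 – 5 – 8 – 15 – 11, which has 8 edges.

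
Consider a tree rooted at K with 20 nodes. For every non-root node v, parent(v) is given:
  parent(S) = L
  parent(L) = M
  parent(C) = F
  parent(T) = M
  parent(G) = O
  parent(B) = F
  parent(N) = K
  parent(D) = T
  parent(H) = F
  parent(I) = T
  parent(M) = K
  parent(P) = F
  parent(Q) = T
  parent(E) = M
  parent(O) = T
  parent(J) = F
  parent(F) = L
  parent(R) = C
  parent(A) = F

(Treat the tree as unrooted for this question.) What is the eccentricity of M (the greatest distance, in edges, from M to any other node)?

A farthest node from M is R.
The path M-L-F-C-R has 4 edges.

4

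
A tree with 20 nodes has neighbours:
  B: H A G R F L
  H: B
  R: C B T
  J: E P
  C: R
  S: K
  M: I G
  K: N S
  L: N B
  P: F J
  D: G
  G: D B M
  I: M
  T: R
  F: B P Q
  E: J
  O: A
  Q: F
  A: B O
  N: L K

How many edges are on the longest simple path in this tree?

8

A longest path is S–K–N–L–B–F–P–J–E, with 8 edges.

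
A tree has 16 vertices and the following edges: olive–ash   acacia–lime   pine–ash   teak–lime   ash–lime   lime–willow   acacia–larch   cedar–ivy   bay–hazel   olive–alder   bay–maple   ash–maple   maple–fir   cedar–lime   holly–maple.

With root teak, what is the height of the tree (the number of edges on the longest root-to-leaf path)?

hazel sits deepest: teak–lime–ash–maple–bay–hazel — 5 edges from the root.

5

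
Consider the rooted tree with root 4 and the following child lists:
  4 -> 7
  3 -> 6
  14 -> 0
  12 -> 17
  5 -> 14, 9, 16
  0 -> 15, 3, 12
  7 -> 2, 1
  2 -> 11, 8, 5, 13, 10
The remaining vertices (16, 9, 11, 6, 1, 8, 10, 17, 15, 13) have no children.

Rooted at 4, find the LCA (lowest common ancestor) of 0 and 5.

Ancestors of 0 (toward the root): 0, 14, 5, 2, 7, 4.
Ancestors of 5: 5, 2, 7, 4.
The deepest node appearing in both lists is 5.

5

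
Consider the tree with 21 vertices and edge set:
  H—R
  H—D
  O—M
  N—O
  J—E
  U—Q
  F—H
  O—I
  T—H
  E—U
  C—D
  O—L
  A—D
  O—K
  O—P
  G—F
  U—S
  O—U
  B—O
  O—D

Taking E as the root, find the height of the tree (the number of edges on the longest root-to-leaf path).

G sits deepest: E-U-O-D-H-F-G — 6 edges from the root.

6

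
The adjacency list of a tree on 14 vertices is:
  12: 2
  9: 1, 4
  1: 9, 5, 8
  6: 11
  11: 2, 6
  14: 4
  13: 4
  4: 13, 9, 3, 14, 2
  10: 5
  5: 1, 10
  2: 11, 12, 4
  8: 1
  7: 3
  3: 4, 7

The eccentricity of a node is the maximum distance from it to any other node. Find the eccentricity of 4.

4

A farthest node from 4 is 10.
The path 4-9-1-5-10 has 4 edges.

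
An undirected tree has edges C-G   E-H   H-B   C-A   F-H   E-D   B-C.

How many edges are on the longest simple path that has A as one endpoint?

Distances from A peak at 5, attained at D.
A–C–B–H–E–D

5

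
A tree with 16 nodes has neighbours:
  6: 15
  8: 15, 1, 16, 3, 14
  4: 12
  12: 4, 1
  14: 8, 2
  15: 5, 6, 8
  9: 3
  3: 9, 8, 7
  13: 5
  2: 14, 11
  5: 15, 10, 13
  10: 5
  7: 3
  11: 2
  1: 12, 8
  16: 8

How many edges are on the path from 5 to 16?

The path is 5–15–8–16, which has 3 edges.

3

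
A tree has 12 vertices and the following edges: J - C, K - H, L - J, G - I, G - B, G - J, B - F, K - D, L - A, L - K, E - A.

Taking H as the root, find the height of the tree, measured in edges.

A deepest node is F, reached by H → K → L → J → G → B → F.
That path has 6 edges, so the height is 6.

6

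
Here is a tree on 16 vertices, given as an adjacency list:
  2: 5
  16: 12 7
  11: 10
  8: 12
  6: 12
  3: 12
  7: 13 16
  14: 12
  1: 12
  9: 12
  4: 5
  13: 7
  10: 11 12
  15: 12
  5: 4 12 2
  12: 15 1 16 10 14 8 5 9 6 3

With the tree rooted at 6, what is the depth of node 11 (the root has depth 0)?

3

6 → 12 → 10 → 11 — 3 edges.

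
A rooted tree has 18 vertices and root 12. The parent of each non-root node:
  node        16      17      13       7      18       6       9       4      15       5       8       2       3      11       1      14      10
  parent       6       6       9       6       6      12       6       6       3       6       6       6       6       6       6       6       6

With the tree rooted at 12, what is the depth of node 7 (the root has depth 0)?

Path from 12 to 7: 12 → 6 → 7, which has 2 edges.

2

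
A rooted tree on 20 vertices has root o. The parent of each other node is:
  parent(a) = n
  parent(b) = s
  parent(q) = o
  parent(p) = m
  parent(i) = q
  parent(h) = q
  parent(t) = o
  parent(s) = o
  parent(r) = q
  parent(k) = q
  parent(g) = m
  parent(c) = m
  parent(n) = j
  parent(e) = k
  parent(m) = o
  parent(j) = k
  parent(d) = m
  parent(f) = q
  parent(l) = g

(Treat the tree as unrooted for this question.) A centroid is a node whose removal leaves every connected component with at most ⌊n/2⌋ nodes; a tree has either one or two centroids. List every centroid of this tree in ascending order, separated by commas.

o, q

Delete q: the remaining components have sizes 10, 5, 1, 1, 1, 1. Max 10 ≤ 10, so q is a centroid.
o is adjacent to q and is also a centroid (the largest component after removing it is likewise 10).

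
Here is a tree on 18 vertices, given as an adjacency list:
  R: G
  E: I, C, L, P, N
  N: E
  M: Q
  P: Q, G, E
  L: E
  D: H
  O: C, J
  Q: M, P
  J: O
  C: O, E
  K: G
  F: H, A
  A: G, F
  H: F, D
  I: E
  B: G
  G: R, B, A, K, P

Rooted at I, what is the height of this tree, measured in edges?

D sits deepest: I – E – P – G – A – F – H – D — 7 edges from the root.

7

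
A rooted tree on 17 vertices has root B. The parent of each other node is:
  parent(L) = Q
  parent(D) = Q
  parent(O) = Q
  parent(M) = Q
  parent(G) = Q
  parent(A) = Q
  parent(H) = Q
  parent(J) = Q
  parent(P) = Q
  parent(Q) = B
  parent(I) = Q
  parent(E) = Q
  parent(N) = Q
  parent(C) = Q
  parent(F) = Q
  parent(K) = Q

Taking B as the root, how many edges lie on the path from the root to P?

2

Path from B to P: B–Q–P, which has 2 edges.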